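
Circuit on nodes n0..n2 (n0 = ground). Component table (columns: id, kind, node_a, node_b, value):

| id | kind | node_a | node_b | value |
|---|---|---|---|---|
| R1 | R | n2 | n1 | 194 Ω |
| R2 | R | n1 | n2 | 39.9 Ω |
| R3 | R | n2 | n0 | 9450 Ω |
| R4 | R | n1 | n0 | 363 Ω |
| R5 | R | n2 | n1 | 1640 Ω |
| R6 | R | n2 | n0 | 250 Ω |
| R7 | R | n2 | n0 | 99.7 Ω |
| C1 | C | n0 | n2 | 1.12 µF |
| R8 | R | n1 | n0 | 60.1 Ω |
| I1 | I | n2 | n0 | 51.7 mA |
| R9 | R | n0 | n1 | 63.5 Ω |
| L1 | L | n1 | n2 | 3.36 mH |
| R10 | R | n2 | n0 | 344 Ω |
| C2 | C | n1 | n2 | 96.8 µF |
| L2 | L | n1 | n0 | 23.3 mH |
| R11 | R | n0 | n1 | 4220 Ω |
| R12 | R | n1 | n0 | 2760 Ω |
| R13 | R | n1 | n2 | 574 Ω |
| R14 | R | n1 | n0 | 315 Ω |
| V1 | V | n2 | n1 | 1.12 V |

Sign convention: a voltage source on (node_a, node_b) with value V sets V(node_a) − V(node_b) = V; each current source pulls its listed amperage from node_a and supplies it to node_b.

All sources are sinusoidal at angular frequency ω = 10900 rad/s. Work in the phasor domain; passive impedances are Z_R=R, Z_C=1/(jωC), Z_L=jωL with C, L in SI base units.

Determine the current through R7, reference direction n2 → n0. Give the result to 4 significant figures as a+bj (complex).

MNA unknowns: 2 node voltages V₁..V_2 plus 1 source current (V1)
R1: Y=0.005155+0.000j on G[2,1]
R2: Y=0.02506+0.000j on G[1,2]
R3: Y=0.0001058+0.000j on G[2,0]
R4: Y=0.002755+0.000j on G[1,0]
R5: Y=0.0006098+0.000j on G[2,1]
R6: Y=0.004000+0.000j on G[2,0]
R7: Y=0.01003+0.000j on G[2,0]
C1: Y=0.000+0.01221j on G[0,2]
R8: Y=0.01664+0.000j on G[1,0]
I1: z[2]−=0.0517, z[0]+=0.0517
R9: Y=0.01575+0.000j on G[0,1]
L1: Y=0.000-0.02730j on G[1,2]
R10: Y=0.002907+0.000j on G[2,0]
C2: Y=0.000+1.055j on G[1,2]
L2: Y=0.000-0.003937j on G[1,0]
R11: Y=0.0002370+0.000j on G[0,1]
R12: Y=0.0003623+0.000j on G[1,0]
R13: Y=0.001742+0.000j on G[1,2]
R14: Y=0.003175+0.000j on G[1,0]
V1: row V2−V1=1.12, i_V1 at 2,1
solve → V1=-1.273-0.05615j, V2=-0.1533-0.05615j
aux → i_V1=-0.08625-1.148j

-0.001538-0.0005632j A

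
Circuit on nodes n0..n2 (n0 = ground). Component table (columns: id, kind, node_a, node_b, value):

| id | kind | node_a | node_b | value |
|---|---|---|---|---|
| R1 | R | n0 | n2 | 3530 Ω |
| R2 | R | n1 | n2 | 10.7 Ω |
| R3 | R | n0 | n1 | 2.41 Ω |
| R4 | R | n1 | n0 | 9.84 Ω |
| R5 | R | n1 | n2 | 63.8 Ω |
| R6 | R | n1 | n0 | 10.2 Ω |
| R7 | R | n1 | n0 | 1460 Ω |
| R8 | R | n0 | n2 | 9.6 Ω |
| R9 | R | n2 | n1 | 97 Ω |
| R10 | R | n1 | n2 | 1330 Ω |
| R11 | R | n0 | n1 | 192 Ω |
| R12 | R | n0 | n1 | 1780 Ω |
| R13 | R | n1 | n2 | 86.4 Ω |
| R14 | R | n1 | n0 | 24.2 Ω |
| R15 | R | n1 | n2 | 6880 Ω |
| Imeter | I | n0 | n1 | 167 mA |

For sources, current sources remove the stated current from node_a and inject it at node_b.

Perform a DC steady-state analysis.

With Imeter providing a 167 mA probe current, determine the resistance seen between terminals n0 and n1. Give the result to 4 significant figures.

R_eq = 1.388 Ω

Apply KCL at each of the 2 non-ground nodes and solve the resulting linear system.
Node n1: branches {R2, R3, R4, R5, R6, R7, R9, R10, R11, R12, R13, R14, R15, Imeter} → V_1 = 0.2317
Node n2: branches {R1, R2, R5, R8, R9, R10, R13, R15} → V_2 = 0.1293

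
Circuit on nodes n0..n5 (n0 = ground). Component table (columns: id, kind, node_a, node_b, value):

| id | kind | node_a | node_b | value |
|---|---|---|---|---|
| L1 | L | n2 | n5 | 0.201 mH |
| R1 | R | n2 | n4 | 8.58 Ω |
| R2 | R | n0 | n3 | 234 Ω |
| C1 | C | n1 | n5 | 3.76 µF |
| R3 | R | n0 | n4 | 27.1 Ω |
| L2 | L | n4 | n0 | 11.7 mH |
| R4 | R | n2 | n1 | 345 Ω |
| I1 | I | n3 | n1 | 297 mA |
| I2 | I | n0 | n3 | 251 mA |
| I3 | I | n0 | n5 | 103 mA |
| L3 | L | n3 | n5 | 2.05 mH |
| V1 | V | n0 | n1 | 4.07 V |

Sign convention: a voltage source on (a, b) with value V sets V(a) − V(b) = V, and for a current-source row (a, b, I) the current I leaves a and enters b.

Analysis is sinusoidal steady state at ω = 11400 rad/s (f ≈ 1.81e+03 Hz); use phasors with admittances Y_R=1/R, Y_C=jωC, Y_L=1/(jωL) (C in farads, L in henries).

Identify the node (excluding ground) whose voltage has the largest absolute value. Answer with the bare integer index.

Element admittances at ω=11400 rad/s:
  Y(L1) = 0.000-0.4364j S between n2,n5
  Y(R1) = 0.1166+0.000j S between n2,n4
  Y(R2) = 0.004274+0.000j S between n0,n3
  Y(C1) = 0.000+0.04286j S between n1,n5
  Y(R3) = 0.03690+0.000j S between n0,n4
  Y(L2) = 0.000-0.007497j S between n4,n0
  Y(R4) = 0.002899+0.000j S between n2,n1
  I1: injects 0.297 A into n1 (from n3)
  I2: injects 0.251 A into n3 (from n0)
  I3: injects 0.103 A into n5 (from n0)
  Y(L3) = 0.000-0.04279j S between n3,n5
  V1: constraint V(n0)−V(n1) = 4.07
Assemble and solve the 6×6 MNA system:
  V(n1)=-4.070+0.000j  V(n2)=-1.990-2.863j  V(n3)=-2.191-3.863j  V(n4)=-1.402-2.243j  V(n5)=-1.805-3.007j
  i(V1)=-0.4319-0.08878j

3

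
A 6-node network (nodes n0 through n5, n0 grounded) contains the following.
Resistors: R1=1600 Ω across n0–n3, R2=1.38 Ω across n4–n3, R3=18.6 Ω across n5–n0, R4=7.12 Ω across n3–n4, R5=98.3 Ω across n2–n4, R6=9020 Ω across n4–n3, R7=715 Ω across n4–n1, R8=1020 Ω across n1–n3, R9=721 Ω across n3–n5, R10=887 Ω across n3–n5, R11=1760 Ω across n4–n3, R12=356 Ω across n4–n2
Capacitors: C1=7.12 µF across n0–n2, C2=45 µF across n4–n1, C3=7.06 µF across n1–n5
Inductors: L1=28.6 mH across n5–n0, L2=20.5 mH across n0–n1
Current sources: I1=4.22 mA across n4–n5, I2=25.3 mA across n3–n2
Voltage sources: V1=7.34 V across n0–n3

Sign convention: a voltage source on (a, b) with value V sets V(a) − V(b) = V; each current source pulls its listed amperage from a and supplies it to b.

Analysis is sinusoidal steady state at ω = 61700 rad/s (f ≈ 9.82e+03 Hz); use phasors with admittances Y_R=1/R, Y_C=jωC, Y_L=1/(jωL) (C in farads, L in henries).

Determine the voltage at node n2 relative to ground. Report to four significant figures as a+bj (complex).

-0.002767+0.1440j V

MNA unknowns: 5 node voltages V₁..V_5 plus 1 source current (V1)
R1: Y=0.0006250+0.000j on G[0,3]
R2: Y=0.7246+0.000j on G[4,3]
C1: Y=0.000+0.4393j on G[0,2]
L1: Y=0.000-0.0005667j on G[5,0]
C2: Y=0.000+2.776j on G[4,1]
R3: Y=0.05376+0.000j on G[5,0]
R4: Y=0.1404+0.000j on G[3,4]
I1: z[4]−=0.00422, z[5]+=0.00422
R5: Y=0.01017+0.000j on G[2,4]
I2: z[3]−=0.0253, z[2]+=0.0253
R6: Y=0.0001109+0.000j on G[4,3]
R7: Y=0.001399+0.000j on G[4,1]
R8: Y=0.0009804+0.000j on G[1,3]
R9: Y=0.001387+0.000j on G[3,5]
L2: Y=0.000-0.0007906j on G[0,1]
R10: Y=0.001127+0.000j on G[3,5]
R11: Y=0.0005682+0.000j on G[4,3]
R12: Y=0.002809+0.000j on G[4,2]
C3: Y=0.000+0.4356j on G[1,5]
V1: row V0−V3=7.34, i_V1 at 0,3
solve → V1=-6.808-0.08034j, V2=-0.002767+0.1440j, V3=-7.340+0.000j, V4=-6.824+0.05033j, V5=-6.699-0.9143j
aux → i_V1=-0.4286-0.04119j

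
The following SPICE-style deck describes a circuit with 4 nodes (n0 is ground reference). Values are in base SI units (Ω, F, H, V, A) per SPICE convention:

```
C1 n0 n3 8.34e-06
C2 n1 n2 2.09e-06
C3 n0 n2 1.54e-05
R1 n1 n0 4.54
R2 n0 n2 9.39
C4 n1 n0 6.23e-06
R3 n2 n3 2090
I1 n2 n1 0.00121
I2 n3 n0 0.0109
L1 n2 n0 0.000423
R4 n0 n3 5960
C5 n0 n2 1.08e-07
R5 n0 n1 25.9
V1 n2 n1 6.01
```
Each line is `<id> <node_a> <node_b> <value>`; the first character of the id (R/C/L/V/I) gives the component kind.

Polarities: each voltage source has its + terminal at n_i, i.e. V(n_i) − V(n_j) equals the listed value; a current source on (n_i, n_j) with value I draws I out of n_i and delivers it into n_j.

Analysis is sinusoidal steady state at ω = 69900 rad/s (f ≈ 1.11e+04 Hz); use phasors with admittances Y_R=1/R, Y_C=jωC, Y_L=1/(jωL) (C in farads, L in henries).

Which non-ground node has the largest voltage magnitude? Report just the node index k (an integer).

Element admittances at ω=69900 rad/s:
  Y(C1) = 0.000+0.5830j S between n0,n3
  Y(C2) = 0.000+0.1461j S between n1,n2
  Y(C3) = 0.000+1.076j S between n0,n2
  Y(R1) = 0.2203+0.000j S between n1,n0
  Y(R2) = 0.1065+0.000j S between n0,n2
  Y(C4) = 0.000+0.4355j S between n1,n0
  Y(R3) = 0.0004785+0.000j S between n2,n3
  I1: injects 0.00121 A into n1 (from n2)
  I2: injects 0.0109 A into n0 (from n3)
  Y(L1) = 0.000-0.03382j S between n2,n0
  Y(R4) = 0.0001678+0.000j S between n0,n3
  Y(C5) = 0.000+0.007549j S between n0,n2
  Y(R5) = 0.03861+0.000j S between n0,n1
  V1: constraint V(n2)−V(n1) = 6.01
Assemble and solve the 4×4 MNA system:
  V(n1)=-4.106-0.5783j  V(n2)=1.904-0.5783j  V(n3)=-0.0004937+0.01713j
  i(V1)=-0.8123-2.816j

1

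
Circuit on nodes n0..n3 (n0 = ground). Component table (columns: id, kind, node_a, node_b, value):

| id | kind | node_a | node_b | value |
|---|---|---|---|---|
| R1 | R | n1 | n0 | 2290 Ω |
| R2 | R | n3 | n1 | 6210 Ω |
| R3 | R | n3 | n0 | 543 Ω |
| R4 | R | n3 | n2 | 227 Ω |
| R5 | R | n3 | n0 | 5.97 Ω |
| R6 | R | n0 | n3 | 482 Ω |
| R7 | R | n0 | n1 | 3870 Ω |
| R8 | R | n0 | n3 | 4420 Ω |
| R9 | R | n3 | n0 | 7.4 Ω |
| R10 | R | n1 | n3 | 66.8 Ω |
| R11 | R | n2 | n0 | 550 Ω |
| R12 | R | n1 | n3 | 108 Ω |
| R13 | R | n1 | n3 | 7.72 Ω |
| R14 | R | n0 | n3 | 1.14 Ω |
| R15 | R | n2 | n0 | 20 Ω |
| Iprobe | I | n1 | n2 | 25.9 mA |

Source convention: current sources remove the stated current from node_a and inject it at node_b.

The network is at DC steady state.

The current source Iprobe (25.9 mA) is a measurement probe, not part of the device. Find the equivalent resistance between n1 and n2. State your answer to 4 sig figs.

R_eq = 24.96 Ω

Element admittances at DC:
  Y(R1) = 0.0004367 S between n1,n0
  Y(R2) = 0.0001610 S between n3,n1
  Y(R3) = 0.001842 S between n3,n0
  Y(R4) = 0.004405 S between n3,n2
  Y(R5) = 0.1675 S between n3,n0
  Y(R6) = 0.002075 S between n0,n3
  Y(R7) = 0.0002584 S between n0,n1
  Y(R8) = 0.0002262 S between n0,n3
  Y(R9) = 0.1351 S between n3,n0
  Y(R10) = 0.01497 S between n1,n3
  Y(R11) = 0.001818 S between n2,n0
  Y(R12) = 0.009259 S between n1,n3
  Y(R13) = 0.1295 S between n1,n3
  Y(R14) = 0.8772 S between n0,n3
  Y(R15) = 0.05000 S between n2,n0
  Iprobe: injects 0.0259 A into n2 (from n1)
Assemble and solve the 3×3 MNA system:
  V(n1)=-0.1874  V(n2)=0.4591  V(n3)=-0.01998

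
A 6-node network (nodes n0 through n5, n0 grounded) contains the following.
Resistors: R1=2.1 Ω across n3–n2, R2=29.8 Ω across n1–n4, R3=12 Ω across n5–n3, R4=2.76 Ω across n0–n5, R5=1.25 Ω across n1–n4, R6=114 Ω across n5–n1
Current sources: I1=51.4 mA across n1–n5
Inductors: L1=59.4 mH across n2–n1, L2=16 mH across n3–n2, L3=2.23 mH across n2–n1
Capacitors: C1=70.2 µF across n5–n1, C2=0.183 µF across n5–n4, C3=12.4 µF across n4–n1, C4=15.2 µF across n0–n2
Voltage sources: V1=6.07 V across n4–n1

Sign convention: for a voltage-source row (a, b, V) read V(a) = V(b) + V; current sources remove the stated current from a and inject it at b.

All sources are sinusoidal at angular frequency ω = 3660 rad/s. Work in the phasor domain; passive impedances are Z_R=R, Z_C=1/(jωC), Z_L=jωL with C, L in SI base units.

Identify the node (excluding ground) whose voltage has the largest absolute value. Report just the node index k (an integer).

Element admittances at ω=3660 rad/s:
  Y(R1) = 0.4762+0.000j S between n3,n2
  I1: injects 0.0514 A into n5 (from n1)
  Y(R2) = 0.03356+0.000j S between n1,n4
  Y(L1) = 0.000-0.004600j S between n2,n1
  Y(L2) = 0.000-0.01708j S between n3,n2
  Y(C1) = 0.000+0.2569j S between n5,n1
  Y(R3) = 0.08333+0.000j S between n5,n3
  Y(L3) = 0.000-0.1225j S between n2,n1
  Y(C2) = 0.000+0.0006698j S between n5,n4
  Y(C3) = 0.000+0.04538j S between n4,n1
  Y(R4) = 0.3623+0.000j S between n0,n5
  Y(R5) = 0.8000+0.000j S between n1,n4
  Y(C4) = 0.000+0.05563j S between n0,n2
  Y(R6) = 0.008772+0.000j S between n5,n1
  V1: constraint V(n4)−V(n1) = 6.07
Assemble and solve the 6×6 MNA system:
  V(n1)=-0.07154+0.1537j  V(n2)=0.09510+0.2098j  V(n3)=0.08676+0.1761j  V(n4)=5.998+0.1537j  V(n5)=0.03221-0.01460j
  i(V1)=-5.060-0.2795j

4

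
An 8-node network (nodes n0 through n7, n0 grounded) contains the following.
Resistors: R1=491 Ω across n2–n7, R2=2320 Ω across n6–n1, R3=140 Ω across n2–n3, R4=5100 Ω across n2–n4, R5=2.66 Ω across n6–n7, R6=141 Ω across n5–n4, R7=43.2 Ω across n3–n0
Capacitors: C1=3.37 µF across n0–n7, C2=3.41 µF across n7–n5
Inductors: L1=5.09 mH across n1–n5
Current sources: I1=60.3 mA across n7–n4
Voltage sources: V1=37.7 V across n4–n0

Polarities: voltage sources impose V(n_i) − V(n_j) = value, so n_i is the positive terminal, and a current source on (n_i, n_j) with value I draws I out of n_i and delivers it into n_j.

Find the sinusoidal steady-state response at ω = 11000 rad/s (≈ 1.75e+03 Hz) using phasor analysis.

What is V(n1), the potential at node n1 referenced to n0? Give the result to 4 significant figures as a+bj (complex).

4.281-11.01j V

MNA unknowns: 7 node voltages V₁..V_7 plus 1 source current (V1)
R1: Y=0.002037+0.000j on G[2,7]
C1: Y=0.000+0.03707j on G[0,7]
L1: Y=0.000-0.01786j on G[1,5]
C2: Y=0.000+0.03751j on G[7,5]
R2: Y=0.0004310+0.000j on G[6,1]
I1: z[7]−=0.0603, z[4]+=0.0603
R3: Y=0.007143+0.000j on G[2,3]
R4: Y=0.0001961+0.000j on G[2,4]
R5: Y=0.3759+0.000j on G[6,7]
R6: Y=0.007092+0.000j on G[5,4]
R7: Y=0.02315+0.000j on G[3,0]
V1: row V4−V0=37.7, i_V1 at 4,0
solve → V1=4.281-11.01j, V2=1.567-1.244j, V3=0.3695-0.2934j, V4=37.70+0.000j, V5=4.433-10.97j, V6=2.290-4.706j, V7=2.288-4.698j
aux → i_V1=-0.1827-0.07801j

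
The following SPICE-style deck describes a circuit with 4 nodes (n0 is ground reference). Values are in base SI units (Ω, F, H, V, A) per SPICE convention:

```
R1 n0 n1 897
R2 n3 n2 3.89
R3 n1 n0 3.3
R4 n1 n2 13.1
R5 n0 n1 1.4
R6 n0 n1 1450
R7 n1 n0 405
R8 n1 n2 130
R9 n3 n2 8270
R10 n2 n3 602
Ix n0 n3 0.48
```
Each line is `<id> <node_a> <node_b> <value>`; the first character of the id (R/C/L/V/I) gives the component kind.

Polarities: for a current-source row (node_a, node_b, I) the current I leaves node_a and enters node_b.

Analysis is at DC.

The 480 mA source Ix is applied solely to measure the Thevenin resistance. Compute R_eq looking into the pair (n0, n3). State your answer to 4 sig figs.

R_eq = 16.74 Ω

Apply KCL at each of the 3 non-ground nodes and solve the resulting linear system.
Node n1: branches {R1, R3, R4, R5, R6, R7, R8} → V_1 = 0.4699
Node n2: branches {R2, R4, R8, R9, R10} → V_2 = 6.182
Node n3: branches {R2, R9, R10, Ix} → V_3 = 8.037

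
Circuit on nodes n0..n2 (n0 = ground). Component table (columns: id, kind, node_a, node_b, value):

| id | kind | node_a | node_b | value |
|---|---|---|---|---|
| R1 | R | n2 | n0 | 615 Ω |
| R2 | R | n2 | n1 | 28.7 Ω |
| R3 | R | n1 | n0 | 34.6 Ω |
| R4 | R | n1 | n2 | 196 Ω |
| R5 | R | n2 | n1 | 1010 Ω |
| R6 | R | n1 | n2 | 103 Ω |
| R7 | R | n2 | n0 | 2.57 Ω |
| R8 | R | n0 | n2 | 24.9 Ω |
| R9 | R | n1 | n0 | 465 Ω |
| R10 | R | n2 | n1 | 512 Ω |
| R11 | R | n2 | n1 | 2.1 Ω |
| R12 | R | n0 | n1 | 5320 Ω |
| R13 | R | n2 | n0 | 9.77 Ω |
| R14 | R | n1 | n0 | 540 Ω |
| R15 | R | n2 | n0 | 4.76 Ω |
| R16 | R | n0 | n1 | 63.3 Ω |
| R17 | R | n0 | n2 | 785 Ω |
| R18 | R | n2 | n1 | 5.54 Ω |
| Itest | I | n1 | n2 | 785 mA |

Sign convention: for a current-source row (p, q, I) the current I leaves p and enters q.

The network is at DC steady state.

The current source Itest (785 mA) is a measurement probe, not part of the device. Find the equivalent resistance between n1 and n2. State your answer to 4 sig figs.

MNA unknowns: 2 node voltages V₁..V_2
R1: Y=0.001626 on G[2,0]
R2: Y=0.03484 on G[2,1]
R3: Y=0.02890 on G[1,0]
R4: Y=0.005102 on G[1,2]
R5: Y=0.0009901 on G[2,1]
R6: Y=0.009709 on G[1,2]
R7: Y=0.3891 on G[2,0]
R8: Y=0.04016 on G[0,2]
R9: Y=0.002151 on G[1,0]
R10: Y=0.001953 on G[2,1]
R11: Y=0.4762 on G[2,1]
R12: Y=0.0001880 on G[0,1]
R13: Y=0.1024 on G[2,0]
R14: Y=0.001852 on G[1,0]
R15: Y=0.2101 on G[2,0]
R16: Y=0.01580 on G[0,1]
R17: Y=0.001274 on G[0,2]
R18: Y=0.1805 on G[2,1]
Itest: z[1]−=0.785, z[2]+=0.785
solve → V1=-0.9755, V2=0.06405

R_eq = 1.324 Ω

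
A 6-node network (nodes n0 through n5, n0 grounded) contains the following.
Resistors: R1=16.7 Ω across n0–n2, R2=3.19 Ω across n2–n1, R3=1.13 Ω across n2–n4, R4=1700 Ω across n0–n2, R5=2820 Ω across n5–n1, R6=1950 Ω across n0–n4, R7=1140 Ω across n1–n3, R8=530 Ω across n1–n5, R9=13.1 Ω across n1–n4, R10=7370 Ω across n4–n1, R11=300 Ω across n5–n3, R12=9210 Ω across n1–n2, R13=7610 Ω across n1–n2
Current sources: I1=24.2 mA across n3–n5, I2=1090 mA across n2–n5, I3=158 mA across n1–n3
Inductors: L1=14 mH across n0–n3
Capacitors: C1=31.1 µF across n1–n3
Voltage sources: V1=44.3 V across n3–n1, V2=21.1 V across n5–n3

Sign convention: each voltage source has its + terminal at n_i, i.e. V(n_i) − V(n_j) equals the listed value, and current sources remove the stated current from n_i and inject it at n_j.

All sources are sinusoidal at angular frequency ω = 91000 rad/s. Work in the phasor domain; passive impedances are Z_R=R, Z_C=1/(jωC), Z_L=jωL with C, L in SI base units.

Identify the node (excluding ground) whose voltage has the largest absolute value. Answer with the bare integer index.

5

Apply KCL at each of the 5 non-ground nodes and solve the resulting linear system.
Node n1: branches {R2, R5, R7, R8, R9, C1, R10, R12, I3, R13, V1} → V_1 = 2.825+0.7028j
Node n2: branches {R1, R2, R3, R4, I2, R12, R13} → V_2 = -0.01094+0.6065j
Node n3: branches {I1, R7, L1, C1, R11, I3, V1, V2} → V_3 = 47.13+0.7028j
Node n4: branches {R3, R6, R9, R10} → V_4 = 0.2145+0.6138j
Node n5: branches {R5, I1, R8, I2, R11, V2} → V_5 = 68.23+0.7028j
Source currents: i(V1)=1.062-125.3j, i(V2)=0.8973+0.000j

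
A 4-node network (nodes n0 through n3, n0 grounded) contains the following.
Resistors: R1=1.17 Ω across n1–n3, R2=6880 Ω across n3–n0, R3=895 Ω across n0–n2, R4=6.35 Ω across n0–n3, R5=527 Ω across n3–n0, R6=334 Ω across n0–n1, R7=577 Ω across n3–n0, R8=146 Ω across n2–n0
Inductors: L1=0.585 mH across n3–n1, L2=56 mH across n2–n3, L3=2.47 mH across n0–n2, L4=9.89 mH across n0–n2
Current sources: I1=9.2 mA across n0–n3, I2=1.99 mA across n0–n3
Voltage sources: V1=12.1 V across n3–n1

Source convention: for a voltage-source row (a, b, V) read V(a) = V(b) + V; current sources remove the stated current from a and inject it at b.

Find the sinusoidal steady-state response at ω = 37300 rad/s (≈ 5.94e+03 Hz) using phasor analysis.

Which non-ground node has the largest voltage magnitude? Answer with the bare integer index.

1

Element admittances at ω=37300 rad/s:
  Y(R1) = 0.8547+0.000j S between n1,n3
  Y(R2) = 0.0001453+0.000j S between n3,n0
  Y(L1) = 0.000-0.04583j S between n3,n1
  Y(L2) = 0.000-0.0004787j S between n2,n3
  Y(R3) = 0.001117+0.000j S between n0,n2
  Y(R4) = 0.1575+0.000j S between n0,n3
  Y(L3) = 0.000-0.01085j S between n0,n2
  Y(R5) = 0.001898+0.000j S between n3,n0
  Y(R6) = 0.002994+0.000j S between n0,n1
  Y(R7) = 0.001733+0.000j S between n3,n0
  I1: injects 0.0092 A into n3 (from n0)
  Y(L4) = 0.000-0.002711j S between n0,n2
  I2: injects 0.00199 A into n3 (from n0)
  Y(R8) = 0.006849+0.000j S between n2,n0
  V1: constraint V(n3)−V(n1) = 12.1
Assemble and solve the 4×4 MNA system:
  V(n1)=-11.81+0.0008197j  V(n2)=0.007457-0.004202j  V(n3)=0.2887+0.0008197j
  i(V1)=-10.38+0.5545j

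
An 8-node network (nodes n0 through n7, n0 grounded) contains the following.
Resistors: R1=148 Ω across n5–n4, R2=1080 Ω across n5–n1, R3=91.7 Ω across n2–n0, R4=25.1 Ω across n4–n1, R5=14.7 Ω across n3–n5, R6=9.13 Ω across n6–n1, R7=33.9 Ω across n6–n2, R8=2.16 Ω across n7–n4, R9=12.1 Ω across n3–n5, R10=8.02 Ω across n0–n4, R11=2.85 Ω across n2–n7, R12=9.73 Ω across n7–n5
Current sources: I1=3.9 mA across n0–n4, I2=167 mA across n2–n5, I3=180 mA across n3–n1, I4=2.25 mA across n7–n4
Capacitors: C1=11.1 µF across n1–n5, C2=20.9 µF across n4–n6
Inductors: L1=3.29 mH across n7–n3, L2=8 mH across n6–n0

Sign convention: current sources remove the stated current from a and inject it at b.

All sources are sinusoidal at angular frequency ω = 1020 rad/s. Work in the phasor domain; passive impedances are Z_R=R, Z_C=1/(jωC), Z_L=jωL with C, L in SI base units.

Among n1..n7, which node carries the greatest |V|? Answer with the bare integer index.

Apply KCL at each of the 7 non-ground nodes and solve the resulting linear system.
Node n1: branches {C1, R2, R4, R6, I3} → V_1 = 1.348+0.4034j
Node n2: branches {R3, I2, R7, R11} → V_2 = -1.061+0.3699j
Node n3: branches {L1, R5, R9, I3} → V_3 = -0.8241+0.1057j
Node n4: branches {R1, I1, R4, R8, C2, R10, I4} → V_4 = -0.4541+0.3207j
Node n5: branches {R1, C1, R2, R5, I2, R9, R12} → V_5 = -0.1385+0.2780j
Node n6: branches {R6, R7, C2, L2} → V_6 = 0.3592+0.5882j
Node n7: branches {L1, R8, R11, R12, I4} → V_7 = -0.7370+0.3631j

1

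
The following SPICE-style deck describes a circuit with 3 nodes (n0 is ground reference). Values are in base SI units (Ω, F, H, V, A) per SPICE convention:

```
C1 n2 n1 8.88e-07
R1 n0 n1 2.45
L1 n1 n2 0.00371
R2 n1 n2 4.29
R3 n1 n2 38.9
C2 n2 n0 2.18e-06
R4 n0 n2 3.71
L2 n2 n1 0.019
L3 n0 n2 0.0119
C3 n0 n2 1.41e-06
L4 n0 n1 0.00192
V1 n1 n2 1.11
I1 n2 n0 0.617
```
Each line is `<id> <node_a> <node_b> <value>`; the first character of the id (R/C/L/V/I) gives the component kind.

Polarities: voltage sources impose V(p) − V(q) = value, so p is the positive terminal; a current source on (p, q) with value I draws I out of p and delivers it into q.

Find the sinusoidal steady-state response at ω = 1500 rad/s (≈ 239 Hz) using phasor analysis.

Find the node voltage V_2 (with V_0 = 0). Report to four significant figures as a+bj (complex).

-1.423-0.2664j V

Apply KCL at each of the 2 non-ground nodes and solve the resulting linear system.
Node n1: branches {C1, R1, L1, R2, R3, L2, L4, V1} → V_1 = -0.3125-0.2664j
Node n2: branches {C1, L1, R2, R3, C2, R4, L2, L3, C3, V1, I1} → V_2 = -1.423-0.2664j
Source currents: i(V1)=-0.06720+0.2372j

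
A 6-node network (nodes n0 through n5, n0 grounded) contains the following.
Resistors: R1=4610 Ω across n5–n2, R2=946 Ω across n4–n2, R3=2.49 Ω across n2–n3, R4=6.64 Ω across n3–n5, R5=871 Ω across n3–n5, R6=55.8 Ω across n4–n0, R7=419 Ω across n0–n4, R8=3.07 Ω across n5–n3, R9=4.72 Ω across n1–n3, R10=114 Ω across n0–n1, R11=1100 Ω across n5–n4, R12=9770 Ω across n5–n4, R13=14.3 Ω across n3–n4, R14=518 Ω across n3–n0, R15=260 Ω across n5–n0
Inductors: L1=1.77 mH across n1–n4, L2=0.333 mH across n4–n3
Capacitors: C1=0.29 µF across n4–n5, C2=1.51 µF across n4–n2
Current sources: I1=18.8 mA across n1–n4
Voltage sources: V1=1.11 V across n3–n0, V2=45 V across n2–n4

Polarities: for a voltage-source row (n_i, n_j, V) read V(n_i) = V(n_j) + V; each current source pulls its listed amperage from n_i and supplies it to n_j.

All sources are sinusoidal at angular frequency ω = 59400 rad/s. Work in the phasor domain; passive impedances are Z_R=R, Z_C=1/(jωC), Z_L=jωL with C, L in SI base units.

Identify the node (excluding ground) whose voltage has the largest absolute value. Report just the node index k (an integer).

MNA unknowns: 5 node voltages V₁..V_5 plus 2 source currents (V1, V2)
R1: Y=0.0002169+0.000j on G[5,2]
R2: Y=0.001057+0.000j on G[4,2]
R3: Y=0.4016+0.000j on G[2,3]
R4: Y=0.1506+0.000j on G[3,5]
R5: Y=0.001148+0.000j on G[3,5]
R6: Y=0.01792+0.000j on G[4,0]
R7: Y=0.002387+0.000j on G[0,4]
R8: Y=0.3257+0.000j on G[5,3]
R9: Y=0.2119+0.000j on G[1,3]
L1: Y=0.000-0.009511j on G[1,4]
R10: Y=0.008772+0.000j on G[0,1]
C1: Y=0.000+0.01723j on G[4,5]
I1: z[1]−=0.0188, z[4]+=0.0188
R11: Y=0.0009091+0.000j on G[5,4]
R12: Y=0.0001024+0.000j on G[5,4]
L2: Y=0.000-0.05056j on G[4,3]
R13: Y=0.06993+0.000j on G[3,4]
C2: Y=0.000+0.08969j on G[4,2]
R14: Y=0.001931+0.000j on G[3,0]
R15: Y=0.003846+0.000j on G[5,0]
V1: row V3−V0=1.11, i_V1 at 3,0
V2: row V2−V4=45, i_V2 at 2,4
solve → V1=0.7778+1.552j, V2=9.780-3.154j, V3=1.110+0.000j, V4=-35.22-3.154j, V5=1.095-1.304j
aux → i_V1=0.7021+0.05545j, i_V2=-3.531-2.769j

4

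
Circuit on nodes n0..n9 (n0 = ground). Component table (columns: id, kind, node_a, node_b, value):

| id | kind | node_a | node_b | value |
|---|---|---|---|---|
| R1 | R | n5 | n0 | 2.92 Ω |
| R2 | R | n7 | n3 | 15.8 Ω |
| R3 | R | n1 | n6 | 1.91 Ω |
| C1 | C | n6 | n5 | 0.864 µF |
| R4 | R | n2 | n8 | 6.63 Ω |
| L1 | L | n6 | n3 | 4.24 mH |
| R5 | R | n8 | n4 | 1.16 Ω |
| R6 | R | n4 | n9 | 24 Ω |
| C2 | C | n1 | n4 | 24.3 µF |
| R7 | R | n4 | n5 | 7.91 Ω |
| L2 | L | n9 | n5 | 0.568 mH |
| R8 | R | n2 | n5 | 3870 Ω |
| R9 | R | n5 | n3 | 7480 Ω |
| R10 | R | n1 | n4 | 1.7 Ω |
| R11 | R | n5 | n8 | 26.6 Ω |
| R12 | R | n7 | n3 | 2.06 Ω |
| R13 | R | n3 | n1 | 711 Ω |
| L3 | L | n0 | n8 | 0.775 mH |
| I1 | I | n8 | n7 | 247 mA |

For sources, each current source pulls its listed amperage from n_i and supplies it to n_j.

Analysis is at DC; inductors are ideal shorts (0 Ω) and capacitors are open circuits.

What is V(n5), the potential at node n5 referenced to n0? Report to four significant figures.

0.07759 V

Apply KCL at each of the 9 non-ground nodes and solve the resulting linear system.
Node n1: branches {R3, C2, R10, R13} → V_1 = 0.6719
Node n2: branches {R4, R8} → V_2 = 0.0001327
Node n3: branches {R2, L1, R9, R12, R13} → V_3 = 1.142
Node n4: branches {R5, R6, C2, R7, R10} → V_4 = 0.2523
Node n5: branches {R1, C1, R7, L2, R8, R9, R11} → V_5 = 0.07759
Node n6: branches {R3, C1, L1} → V_6 = 1.142
Node n7: branches {R2, R12, I1} → V_7 = 1.592
Node n8: branches {R4, R5, R11, L3, I1} → V_8 = 0.000
Node n9: branches {R6, L2} → V_9 = 0.07759
Source currents: i(L1)=-0.2462, i(L2)=0.007279, i(L3)=0.02657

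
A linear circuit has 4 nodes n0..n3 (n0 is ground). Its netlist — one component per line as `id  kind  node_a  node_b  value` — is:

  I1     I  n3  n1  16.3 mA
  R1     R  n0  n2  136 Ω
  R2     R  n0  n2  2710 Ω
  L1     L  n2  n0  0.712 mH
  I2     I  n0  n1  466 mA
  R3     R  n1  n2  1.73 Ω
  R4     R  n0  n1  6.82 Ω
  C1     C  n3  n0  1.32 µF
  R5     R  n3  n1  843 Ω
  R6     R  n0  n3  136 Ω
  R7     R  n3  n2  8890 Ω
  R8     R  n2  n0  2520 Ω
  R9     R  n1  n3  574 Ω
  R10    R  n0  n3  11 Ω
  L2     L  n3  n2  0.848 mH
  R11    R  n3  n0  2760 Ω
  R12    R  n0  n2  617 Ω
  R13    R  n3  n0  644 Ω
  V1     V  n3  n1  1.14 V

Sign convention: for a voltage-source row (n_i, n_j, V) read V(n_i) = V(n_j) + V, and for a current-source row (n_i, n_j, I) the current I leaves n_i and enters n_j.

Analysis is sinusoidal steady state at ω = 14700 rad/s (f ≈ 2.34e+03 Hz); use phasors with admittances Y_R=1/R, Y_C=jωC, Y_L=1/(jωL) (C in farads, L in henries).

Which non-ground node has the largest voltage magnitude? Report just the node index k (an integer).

MNA unknowns: 3 node voltages V₁..V_3 plus 1 source current (V1)
I1: z[3]−=0.0163, z[1]+=0.0163
R1: Y=0.007353+0.000j on G[0,2]
R2: Y=0.0003690+0.000j on G[0,2]
L1: Y=0.000-0.09554j on G[2,0]
I2: z[0]−=0.466, z[1]+=0.466
R3: Y=0.5780+0.000j on G[1,2]
R4: Y=0.1466+0.000j on G[0,1]
C1: Y=0.000+0.01940j on G[3,0]
R5: Y=0.001186+0.000j on G[3,1]
R6: Y=0.007353+0.000j on G[0,3]
R7: Y=0.0001125+0.000j on G[3,2]
R8: Y=0.0003968+0.000j on G[2,0]
R9: Y=0.001742+0.000j on G[1,3]
R10: Y=0.09091+0.000j on G[0,3]
L2: Y=0.000-0.08022j on G[3,2]
R11: Y=0.0003623+0.000j on G[3,0]
R12: Y=0.001621+0.000j on G[0,2]
R13: Y=0.001553+0.000j on G[3,0]
V1: row V3−V1=1.14, i_V1 at 3,1
solve → V1=1.285+0.2670j, V2=1.212+0.2941j, V3=2.425+0.2670j
aux → i_V1=-0.2553+0.02348j

3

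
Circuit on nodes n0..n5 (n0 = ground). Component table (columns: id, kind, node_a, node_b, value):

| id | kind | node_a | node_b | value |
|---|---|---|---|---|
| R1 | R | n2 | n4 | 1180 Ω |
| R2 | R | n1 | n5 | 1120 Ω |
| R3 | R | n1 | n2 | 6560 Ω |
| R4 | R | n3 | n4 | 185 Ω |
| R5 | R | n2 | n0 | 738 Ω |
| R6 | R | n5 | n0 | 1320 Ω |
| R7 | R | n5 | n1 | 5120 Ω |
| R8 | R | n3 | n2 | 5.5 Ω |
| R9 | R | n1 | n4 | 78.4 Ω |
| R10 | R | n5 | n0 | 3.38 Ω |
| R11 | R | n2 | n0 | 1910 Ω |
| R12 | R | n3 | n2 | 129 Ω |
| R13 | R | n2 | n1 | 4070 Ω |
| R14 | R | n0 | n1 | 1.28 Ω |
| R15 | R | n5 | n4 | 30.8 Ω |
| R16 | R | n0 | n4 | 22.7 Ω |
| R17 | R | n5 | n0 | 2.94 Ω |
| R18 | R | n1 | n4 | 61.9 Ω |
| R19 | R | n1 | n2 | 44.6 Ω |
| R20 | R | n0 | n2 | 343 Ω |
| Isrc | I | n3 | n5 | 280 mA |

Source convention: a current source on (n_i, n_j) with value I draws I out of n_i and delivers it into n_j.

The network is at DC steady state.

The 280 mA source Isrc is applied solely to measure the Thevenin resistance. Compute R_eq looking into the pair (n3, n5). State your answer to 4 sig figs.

Element admittances at DC:
  Y(R1) = 0.0008475 S between n2,n4
  Y(R2) = 0.0008929 S between n1,n5
  Y(R3) = 0.0001524 S between n1,n2
  Y(R4) = 0.005405 S between n3,n4
  Y(R5) = 0.001355 S between n2,n0
  Y(R6) = 0.0007576 S between n5,n0
  Y(R7) = 0.0001953 S between n5,n1
  Y(R8) = 0.1818 S between n3,n2
  Y(R9) = 0.01276 S between n1,n4
  Y(R10) = 0.2959 S between n5,n0
  Y(R11) = 0.0005236 S between n2,n0
  Y(R12) = 0.007752 S between n3,n2
  Y(R13) = 0.0002457 S between n2,n1
  Y(R14) = 0.7812 S between n0,n1
  Y(R15) = 0.03247 S between n5,n4
  Y(R16) = 0.04405 S between n0,n4
  Y(R17) = 0.3401 S between n5,n0
  Y(R18) = 0.01616 S between n1,n4
  Y(R19) = 0.02242 S between n1,n2
  Y(R20) = 0.002915 S between n0,n2
  Isrc: injects 0.28 A into n5 (from n3)
Assemble and solve the 5×5 MNA system:
  V(n1)=-0.2437  V(n2)=-8.325  V(n3)=-9.543  V(n4)=-0.4735  V(n5)=0.3944

R_eq = 35.49 Ω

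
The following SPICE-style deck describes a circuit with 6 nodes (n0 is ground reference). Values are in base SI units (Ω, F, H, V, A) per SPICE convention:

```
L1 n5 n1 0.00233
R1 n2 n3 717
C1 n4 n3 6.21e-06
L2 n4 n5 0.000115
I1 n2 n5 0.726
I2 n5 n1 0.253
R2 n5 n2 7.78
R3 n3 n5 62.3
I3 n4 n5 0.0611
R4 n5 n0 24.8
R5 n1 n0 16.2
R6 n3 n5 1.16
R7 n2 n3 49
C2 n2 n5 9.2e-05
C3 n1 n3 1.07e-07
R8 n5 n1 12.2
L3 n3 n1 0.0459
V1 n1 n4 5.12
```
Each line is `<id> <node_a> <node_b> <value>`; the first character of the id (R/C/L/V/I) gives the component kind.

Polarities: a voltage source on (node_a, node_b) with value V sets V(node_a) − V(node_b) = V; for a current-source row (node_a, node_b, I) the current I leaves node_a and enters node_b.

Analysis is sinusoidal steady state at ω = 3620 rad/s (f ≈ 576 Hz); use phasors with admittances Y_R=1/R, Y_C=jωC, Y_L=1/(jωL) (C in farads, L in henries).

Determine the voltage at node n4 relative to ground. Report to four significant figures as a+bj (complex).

-3.199-0.05132j V

Element admittances at ω=3620 rad/s:
  Y(L1) = 0.000-0.1186j S between n5,n1
  Y(R1) = 0.001395+0.000j S between n2,n3
  Y(C1) = 0.000+0.02248j S between n4,n3
  Y(L2) = 0.000-2.402j S between n4,n5
  I1: injects 0.726 A into n5 (from n2)
  I2: injects 0.253 A into n1 (from n5)
  Y(R2) = 0.1285+0.000j S between n5,n2
  Y(R3) = 0.01605+0.000j S between n3,n5
  I3: injects 0.0611 A into n5 (from n4)
  Y(R4) = 0.04032+0.000j S between n5,n0
  Y(R5) = 0.06173+0.000j S between n1,n0
  Y(R6) = 0.8621+0.000j S between n3,n5
  Y(R7) = 0.02041+0.000j S between n2,n3
  Y(C2) = 0.000+0.3330j S between n2,n5
  Y(C3) = 0.000+0.0003873j S between n1,n3
  Y(R8) = 0.08197+0.000j S between n5,n1
  Y(L3) = 0.000-0.006018j S between n3,n1
  V1: constraint V(n1)−V(n4) = 5.12
Assemble and solve the 6×6 MNA system:
  V(n1)=1.921-0.05132j  V(n2)=-3.758+1.891j  V(n3)=-2.957+0.08589j  V(n4)=-3.199-0.05132j  V(n5)=-2.940+0.07856j
  i(V1)=-0.2478+0.6176j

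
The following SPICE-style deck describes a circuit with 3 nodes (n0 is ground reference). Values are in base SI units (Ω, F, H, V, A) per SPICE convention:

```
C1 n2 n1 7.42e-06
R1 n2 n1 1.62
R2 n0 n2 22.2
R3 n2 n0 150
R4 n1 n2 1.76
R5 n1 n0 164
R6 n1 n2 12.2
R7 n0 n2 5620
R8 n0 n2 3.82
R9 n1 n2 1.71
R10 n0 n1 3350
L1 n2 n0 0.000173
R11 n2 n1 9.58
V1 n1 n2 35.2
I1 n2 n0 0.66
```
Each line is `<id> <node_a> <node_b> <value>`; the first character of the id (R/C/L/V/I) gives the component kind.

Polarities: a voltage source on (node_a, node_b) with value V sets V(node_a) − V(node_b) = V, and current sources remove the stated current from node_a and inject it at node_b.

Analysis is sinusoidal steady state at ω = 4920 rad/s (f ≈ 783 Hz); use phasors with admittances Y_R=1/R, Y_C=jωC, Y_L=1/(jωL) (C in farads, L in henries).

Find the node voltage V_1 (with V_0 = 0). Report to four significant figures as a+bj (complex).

MNA unknowns: 2 node voltages V₁..V_2 plus 1 source current (V1)
C1: Y=0.000+0.03651j on G[2,1]
R1: Y=0.6173+0.000j on G[2,1]
R2: Y=0.04505+0.000j on G[0,2]
R3: Y=0.006667+0.000j on G[2,0]
R4: Y=0.5682+0.000j on G[1,2]
R5: Y=0.006098+0.000j on G[1,0]
R6: Y=0.08197+0.000j on G[1,2]
R7: Y=0.0001779+0.000j on G[0,2]
R8: Y=0.2618+0.000j on G[0,2]
R9: Y=0.5848+0.000j on G[1,2]
R10: Y=0.0002985+0.000j on G[0,1]
L1: Y=0.000-1.175j on G[2,0]
R11: Y=0.1044+0.000j on G[2,1]
V1: row V1−V2=35.2, i_V1 at 1,2
I1: z[2]−=0.66, z[0]+=0.66
solve → V1=35.01-0.7013j, V2=-0.1911-0.7013j
aux → i_V1=-69.10-1.281j

35.01-0.7013j V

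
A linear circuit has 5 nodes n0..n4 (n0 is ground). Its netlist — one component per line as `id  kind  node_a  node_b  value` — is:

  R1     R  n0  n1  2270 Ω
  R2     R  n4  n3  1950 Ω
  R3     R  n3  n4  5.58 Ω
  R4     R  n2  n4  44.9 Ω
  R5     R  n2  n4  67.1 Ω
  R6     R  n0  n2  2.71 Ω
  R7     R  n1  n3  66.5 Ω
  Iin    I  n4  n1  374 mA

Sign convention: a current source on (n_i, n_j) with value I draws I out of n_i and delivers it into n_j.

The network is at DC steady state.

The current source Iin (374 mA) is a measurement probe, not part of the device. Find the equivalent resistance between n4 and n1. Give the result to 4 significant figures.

R_eq = 69.87 Ω

Apply KCL at each of the 4 non-ground nodes and solve the resulting linear system.
Node n1: branches {R1, R7, Iin} → V_1 = 25.80
Node n2: branches {R4, R5, R6} → V_2 = -0.03080
Node n3: branches {R2, R3, R7} → V_3 = 1.681
Node n4: branches {R2, R3, R4, R5, Iin} → V_4 = -0.3365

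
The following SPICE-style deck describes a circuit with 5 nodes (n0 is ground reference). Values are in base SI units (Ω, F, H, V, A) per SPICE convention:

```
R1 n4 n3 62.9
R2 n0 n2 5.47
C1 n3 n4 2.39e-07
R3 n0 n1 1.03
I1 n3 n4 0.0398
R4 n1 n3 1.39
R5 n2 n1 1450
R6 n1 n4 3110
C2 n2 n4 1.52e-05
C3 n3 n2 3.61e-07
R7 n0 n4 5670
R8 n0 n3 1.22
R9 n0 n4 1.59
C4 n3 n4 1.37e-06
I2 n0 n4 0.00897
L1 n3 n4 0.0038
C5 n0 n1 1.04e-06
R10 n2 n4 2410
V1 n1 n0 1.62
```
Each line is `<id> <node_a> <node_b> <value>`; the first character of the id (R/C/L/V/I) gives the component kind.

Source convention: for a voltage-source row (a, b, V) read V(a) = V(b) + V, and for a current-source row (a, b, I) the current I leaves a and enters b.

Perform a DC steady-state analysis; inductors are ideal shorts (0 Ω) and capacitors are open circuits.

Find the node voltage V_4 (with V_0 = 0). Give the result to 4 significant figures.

Element admittances at DC:
  Y(R1) = 0.01590 S between n4,n3
  Y(R2) = 0.1828 S between n0,n2
  Y(C1) = 0.000 S between n3,n4
  Y(R3) = 0.9709 S between n0,n1
  I1: injects 0.0398 A into n4 (from n3)
  Y(R4) = 0.7194 S between n1,n3
  Y(R5) = 0.0006897 S between n2,n1
  Y(R6) = 0.0003215 S between n1,n4
  Y(C2) = 0.000 S between n2,n4
  Y(C3) = 0.000 S between n3,n2
  Y(R7) = 0.0001764 S between n0,n4
  Y(R8) = 0.8197 S between n0,n3
  Y(R9) = 0.6289 S between n0,n4
  Y(C4) = 0.000 S between n3,n4
  I2: injects 0.00897 A into n4 (from n0)
  L1: short n3↔n4 (DC inductor)
  Y(C5) = 0.000 S between n0,n1
  Y(R10) = 0.0004149 S between n2,n4
  V1: constraint V(n1)−V(n0) = 1.62
Assemble and solve the 6×6 MNA system:
  V(n1)=1.620  V(n2)=0.007297  V(n3)=0.5417  V(n4)=0.5417
  i(L1)=0.2919  i(V1)=-2.350

0.5417 V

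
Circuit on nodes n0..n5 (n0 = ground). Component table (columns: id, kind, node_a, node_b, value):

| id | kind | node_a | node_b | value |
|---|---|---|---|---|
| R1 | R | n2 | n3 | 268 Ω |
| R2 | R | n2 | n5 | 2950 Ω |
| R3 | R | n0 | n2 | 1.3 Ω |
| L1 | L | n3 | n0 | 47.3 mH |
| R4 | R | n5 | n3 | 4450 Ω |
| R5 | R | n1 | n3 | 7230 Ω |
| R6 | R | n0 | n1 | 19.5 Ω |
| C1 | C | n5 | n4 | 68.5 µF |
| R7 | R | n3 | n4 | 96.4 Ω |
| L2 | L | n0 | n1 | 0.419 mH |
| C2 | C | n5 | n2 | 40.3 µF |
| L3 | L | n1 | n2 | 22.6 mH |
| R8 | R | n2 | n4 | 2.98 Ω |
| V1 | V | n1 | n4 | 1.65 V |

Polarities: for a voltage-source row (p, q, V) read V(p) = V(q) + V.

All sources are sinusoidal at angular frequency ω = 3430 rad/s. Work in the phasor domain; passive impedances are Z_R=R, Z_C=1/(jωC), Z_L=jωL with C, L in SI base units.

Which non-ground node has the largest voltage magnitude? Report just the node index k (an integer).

4

Apply KCL at each of the 5 non-ground nodes and solve the resulting linear system.
Node n1: branches {R5, R6, L2, L3, V1} → V_1 = 0.1329+0.5375j
Node n2: branches {R1, R2, R3, C2, L3, R8} → V_2 = -0.4943+0.07483j
Node n3: branches {R1, L1, R4, R5, R7} → V_3 = -1.192-0.09244j
Node n4: branches {C1, R7, R8, V1} → V_4 = -1.517+0.5375j
Node n5: branches {R2, R4, C1, C2} → V_5 = -1.139+0.3656j
Source currents: i(V1)=-0.3870+0.07291j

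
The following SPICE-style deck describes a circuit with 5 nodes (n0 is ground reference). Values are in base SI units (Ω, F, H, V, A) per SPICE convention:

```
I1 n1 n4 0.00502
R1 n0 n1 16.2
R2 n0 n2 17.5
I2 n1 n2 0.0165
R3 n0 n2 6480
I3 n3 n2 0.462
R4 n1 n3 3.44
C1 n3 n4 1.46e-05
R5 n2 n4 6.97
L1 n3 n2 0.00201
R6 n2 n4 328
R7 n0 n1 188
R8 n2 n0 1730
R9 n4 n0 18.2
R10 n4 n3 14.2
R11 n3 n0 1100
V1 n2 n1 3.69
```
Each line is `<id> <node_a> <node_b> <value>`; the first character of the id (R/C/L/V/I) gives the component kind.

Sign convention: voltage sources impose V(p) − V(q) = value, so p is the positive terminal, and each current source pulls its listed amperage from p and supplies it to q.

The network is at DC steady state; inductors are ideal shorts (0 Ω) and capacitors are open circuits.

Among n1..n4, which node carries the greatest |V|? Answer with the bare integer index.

Element admittances at DC:
  I1: injects 0.00502 A into n4 (from n1)
  Y(R1) = 0.06173 S between n0,n1
  Y(R2) = 0.05714 S between n0,n2
  I2: injects 0.0165 A into n2 (from n1)
  Y(R3) = 0.0001543 S between n0,n2
  I3: injects 0.462 A into n2 (from n3)
  Y(R4) = 0.2907 S between n1,n3
  Y(C1) = 0.000 S between n3,n4
  Y(R5) = 0.1435 S between n2,n4
  L1: short n3↔n2 (DC inductor)
  Y(R6) = 0.003049 S between n2,n4
  Y(R7) = 0.005319 S between n0,n1
  Y(R8) = 0.0005780 S between n2,n0
  Y(R9) = 0.05495 S between n4,n0
  Y(R10) = 0.07042 S between n4,n3
  Y(R11) = 0.0009091 S between n3,n0
  V1: constraint V(n2)−V(n1) = 3.69
Assemble and solve the 6×6 MNA system:
  V(n1)=-2.238  V(n2)=1.452  V(n3)=1.452  V(n4)=1.177
  i(L1)=-1.555  i(V1)=-1.201

1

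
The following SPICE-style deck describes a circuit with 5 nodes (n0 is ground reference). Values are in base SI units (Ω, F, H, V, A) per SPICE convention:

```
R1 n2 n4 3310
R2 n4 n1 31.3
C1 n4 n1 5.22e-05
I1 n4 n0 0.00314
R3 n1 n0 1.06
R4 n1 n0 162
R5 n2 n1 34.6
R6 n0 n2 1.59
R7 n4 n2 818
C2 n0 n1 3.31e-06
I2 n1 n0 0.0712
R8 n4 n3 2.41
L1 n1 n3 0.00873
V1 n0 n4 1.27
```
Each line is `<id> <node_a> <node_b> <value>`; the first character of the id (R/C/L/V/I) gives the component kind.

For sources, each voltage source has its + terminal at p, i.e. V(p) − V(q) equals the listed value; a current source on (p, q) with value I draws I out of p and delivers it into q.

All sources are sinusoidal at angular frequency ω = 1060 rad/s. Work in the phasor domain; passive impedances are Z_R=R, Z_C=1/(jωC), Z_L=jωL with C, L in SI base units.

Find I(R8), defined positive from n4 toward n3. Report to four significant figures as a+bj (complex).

-0.03482+0.1128j A

MNA unknowns: 4 node voltages V₁..V_4 plus 1 source current (V1)
R1: Y=0.0003021+0.000j on G[2,4]
R2: Y=0.03195+0.000j on G[4,1]
C1: Y=0.000+0.05533j on G[4,1]
I1: z[4]−=0.00314, z[0]+=0.00314
R3: Y=0.9434+0.000j on G[1,0]
R4: Y=0.006173+0.000j on G[1,0]
R5: Y=0.02890+0.000j on G[2,1]
R6: Y=0.6289+0.000j on G[0,2]
R7: Y=0.001222+0.000j on G[4,2]
C2: Y=0.000+0.003509j on G[0,1]
I2: z[1]−=0.0712, z[0]+=0.0712
R8: Y=0.4149+0.000j on G[4,3]
L1: Y=0.000-0.1081j on G[1,3]
V1: row V0−V4=1.27, i_V1 at 0,4
solve → V1=-0.1424+0.05043j, V2=-0.009179+0.002210j, V3=-1.186-0.2718j, V4=-1.270+0.000j
aux → i_V1=-0.06684+0.04878j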